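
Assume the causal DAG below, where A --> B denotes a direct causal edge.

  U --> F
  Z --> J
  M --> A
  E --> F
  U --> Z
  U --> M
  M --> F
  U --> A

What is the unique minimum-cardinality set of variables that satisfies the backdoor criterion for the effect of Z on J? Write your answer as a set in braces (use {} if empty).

Variables eligible for adjustment (non-descendants of Z, excluding Z and J): {A, E, F, M, U}.
Backdoor paths from Z to J:
  (none)
With no backdoor paths the empty set already satisfies the criterion, and it is trivially minimal.

{}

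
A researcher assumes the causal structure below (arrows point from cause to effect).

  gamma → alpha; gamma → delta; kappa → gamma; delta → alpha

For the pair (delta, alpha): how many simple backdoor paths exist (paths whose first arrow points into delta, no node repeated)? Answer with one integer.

1

A backdoor path from delta to alpha is any simple undirected path whose first edge points into delta (i.e. leaves delta via a parent).
Parents of delta: {gamma}.
Enumerating:
  P1: delta <- gamma -> alpha
That exhausts the simple backdoor paths. Count: 1.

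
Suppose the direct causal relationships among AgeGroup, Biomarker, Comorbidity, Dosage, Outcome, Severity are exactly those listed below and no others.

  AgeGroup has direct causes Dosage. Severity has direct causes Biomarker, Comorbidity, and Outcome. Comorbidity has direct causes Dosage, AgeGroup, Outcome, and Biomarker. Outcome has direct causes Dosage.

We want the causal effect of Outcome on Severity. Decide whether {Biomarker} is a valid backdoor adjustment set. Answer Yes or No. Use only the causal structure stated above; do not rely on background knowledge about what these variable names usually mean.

Backdoor paths from Outcome to Severity (paths whose first edge points into Outcome):
  P1: Outcome <- Dosage -> AgeGroup -> Comorbidity <- Biomarker -> Severity
  P2: Outcome <- Dosage -> AgeGroup -> Comorbidity -> Severity
  P3: Outcome <- Dosage -> Comorbidity <- Biomarker -> Severity
  P4: Outcome <- Dosage -> Comorbidity -> Severity
Condition 1 (no descendant of Outcome in the set): holds — descendants of Outcome are {Comorbidity, Severity}; none are in {Biomarker}.
Condition 2 (every backdoor path blocked by {Biomarker}):
  P1: blocked at collider Comorbidity (neither it nor any descendant is in the conditioning set).
  P2: open — no interior node is in the conditioning set.
  P3: blocked at collider Comorbidity (neither it nor any descendant is in the conditioning set).
  P4: open — no interior node is in the conditioning set.
{Biomarker} does not satisfy the backdoor criterion.

No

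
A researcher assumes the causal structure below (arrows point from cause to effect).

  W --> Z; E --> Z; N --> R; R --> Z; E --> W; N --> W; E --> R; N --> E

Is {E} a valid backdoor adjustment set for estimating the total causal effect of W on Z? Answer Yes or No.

Backdoor paths from W to Z (paths whose first edge points into W):
  P1: W <- N -> E -> R -> Z
  P2: W <- N -> E -> Z
  P3: W <- N -> R <- E -> Z
  P4: W <- N -> R -> Z
  P5: W <- E <- N -> R -> Z
  P6: W <- E -> R -> Z
  P7: W <- E -> Z
Condition 1 (no descendant of W in the set): holds — descendants of W are {Z}; none are in {E}.
Condition 2 (every backdoor path blocked by {E}):
  P1: blocked at chain node E ∈ conditioning set.
  P2: blocked at chain node E ∈ conditioning set.
  P3: blocked at collider R (neither it nor any descendant is in the conditioning set).
  P4: open — no interior node is in the conditioning set.
  P5: blocked at chain node E ∈ conditioning set.
  P6: blocked at fork node E ∈ conditioning set.
  P7: blocked at fork node E ∈ conditioning set.
{E} does not satisfy the backdoor criterion.

No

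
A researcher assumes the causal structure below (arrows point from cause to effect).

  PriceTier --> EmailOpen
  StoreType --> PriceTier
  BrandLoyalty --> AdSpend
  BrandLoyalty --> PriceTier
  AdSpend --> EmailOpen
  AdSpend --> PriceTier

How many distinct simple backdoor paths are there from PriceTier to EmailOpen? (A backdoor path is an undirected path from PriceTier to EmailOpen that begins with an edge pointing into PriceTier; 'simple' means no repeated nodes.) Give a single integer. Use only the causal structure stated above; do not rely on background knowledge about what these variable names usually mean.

A backdoor path from PriceTier to EmailOpen is any simple undirected path whose first edge points into PriceTier (i.e. leaves PriceTier via a parent).
Parents of PriceTier: {AdSpend, BrandLoyalty, StoreType}.
Enumerating:
  P1: PriceTier <- BrandLoyalty -> AdSpend -> EmailOpen
  P2: PriceTier <- AdSpend -> EmailOpen
That exhausts the simple backdoor paths. Count: 2.

2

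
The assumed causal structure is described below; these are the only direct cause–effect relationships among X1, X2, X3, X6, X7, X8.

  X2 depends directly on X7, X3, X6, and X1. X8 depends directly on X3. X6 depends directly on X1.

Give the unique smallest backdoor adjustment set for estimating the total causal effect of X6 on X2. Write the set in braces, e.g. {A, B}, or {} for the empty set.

{X1}

Variables eligible for adjustment (non-descendants of X6, excluding X6 and X2): {X1, X3, X7, X8}.
Backdoor paths from X6 to X2:
  P1: X6 <- X1 -> X2
The empty set is not sufficient: P1 (X6 <- X1 -> X2) has no collider blocking it and no conditioned non-collider, so it is open.
Try {X1}:
  P1: blocked at fork node X1 ∈ conditioning set.
{X1} contains no descendant of X6 and blocks every backdoor path.
No other singleton works — e.g. {X7} leaves P1 open — so {X1} is the unique smallest valid adjustment set.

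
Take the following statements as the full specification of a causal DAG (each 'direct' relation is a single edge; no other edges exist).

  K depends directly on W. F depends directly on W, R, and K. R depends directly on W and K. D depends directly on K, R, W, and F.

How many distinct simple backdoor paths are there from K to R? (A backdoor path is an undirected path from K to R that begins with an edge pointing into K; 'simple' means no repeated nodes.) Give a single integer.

5

A backdoor path from K to R is any simple undirected path whose first edge points into K (i.e. leaves K via a parent).
Parents of K: {W}.
Enumerating:
  P1: K <- W -> R
  P2: K <- W -> F <- R
  P3: K <- W -> F -> D <- R
  P4: K <- W -> D <- R
  P5: K <- W -> D <- F <- R
That exhausts the simple backdoor paths. Count: 5.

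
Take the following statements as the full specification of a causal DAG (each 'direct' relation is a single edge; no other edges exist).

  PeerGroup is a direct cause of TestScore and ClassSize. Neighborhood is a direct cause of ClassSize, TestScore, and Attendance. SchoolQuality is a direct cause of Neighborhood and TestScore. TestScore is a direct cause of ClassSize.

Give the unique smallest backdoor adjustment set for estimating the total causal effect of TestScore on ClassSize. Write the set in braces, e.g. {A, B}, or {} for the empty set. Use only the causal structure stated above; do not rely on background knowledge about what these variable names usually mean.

{Neighborhood, PeerGroup}

Variables eligible for adjustment (non-descendants of TestScore, excluding TestScore and ClassSize): {Attendance, Neighborhood, PeerGroup, SchoolQuality}.
Backdoor paths from TestScore to ClassSize:
  P1: TestScore <- SchoolQuality -> Neighborhood -> ClassSize
  P2: TestScore <- PeerGroup -> ClassSize
  P3: TestScore <- Neighborhood -> ClassSize
The empty set is not sufficient: P1 (TestScore <- SchoolQuality -> Neighborhood -> ClassSize) has no collider blocking it and no conditioned non-collider, so it is open.
Try {Neighborhood, PeerGroup}:
  P1: blocked at chain node Neighborhood ∈ conditioning set.
  P2: blocked at fork node PeerGroup ∈ conditioning set.
  P3: blocked at fork node Neighborhood ∈ conditioning set.
{Neighborhood, PeerGroup} contains no descendant of TestScore and blocks every backdoor path.
Every element of {Neighborhood, PeerGroup} is needed (dropping Neighborhood leaves P1 open; dropping PeerGroup leaves P2 open), so no proper subset is valid.
Among all size-2 subsets of the eligible variables, only {Neighborhood, PeerGroup} blocks every backdoor path, so it is the unique smallest valid adjustment set.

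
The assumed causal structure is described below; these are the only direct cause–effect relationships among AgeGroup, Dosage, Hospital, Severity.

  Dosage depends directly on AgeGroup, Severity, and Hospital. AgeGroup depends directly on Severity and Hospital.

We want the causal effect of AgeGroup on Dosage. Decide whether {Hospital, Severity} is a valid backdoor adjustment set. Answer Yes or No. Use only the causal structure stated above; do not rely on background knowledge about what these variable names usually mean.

Backdoor paths from AgeGroup to Dosage (paths whose first edge points into AgeGroup):
  P1: AgeGroup <- Severity -> Dosage
  P2: AgeGroup <- Hospital -> Dosage
Condition 1 (no descendant of AgeGroup in the set): holds — descendants of AgeGroup are {Dosage}; none are in {Hospital, Severity}.
Condition 2 (every backdoor path blocked by {Hospital, Severity}):
  P1: blocked at fork node Severity ∈ conditioning set.
  P2: blocked at fork node Hospital ∈ conditioning set.
{Hospital, Severity} satisfies the backdoor criterion.

Yes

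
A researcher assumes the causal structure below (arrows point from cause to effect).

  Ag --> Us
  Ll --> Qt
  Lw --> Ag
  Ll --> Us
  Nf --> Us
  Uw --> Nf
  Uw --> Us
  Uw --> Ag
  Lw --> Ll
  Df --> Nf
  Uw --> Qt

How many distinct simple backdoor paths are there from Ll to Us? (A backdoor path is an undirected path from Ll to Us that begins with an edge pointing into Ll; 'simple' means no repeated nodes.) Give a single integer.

3

A backdoor path from Ll to Us is any simple undirected path whose first edge points into Ll (i.e. leaves Ll via a parent).
Parents of Ll: {Lw}.
Enumerating:
  P1: Ll <- Lw -> Ag <- Uw -> Nf -> Us
  P2: Ll <- Lw -> Ag <- Uw -> Us
  P3: Ll <- Lw -> Ag -> Us
That exhausts the simple backdoor paths. Count: 3.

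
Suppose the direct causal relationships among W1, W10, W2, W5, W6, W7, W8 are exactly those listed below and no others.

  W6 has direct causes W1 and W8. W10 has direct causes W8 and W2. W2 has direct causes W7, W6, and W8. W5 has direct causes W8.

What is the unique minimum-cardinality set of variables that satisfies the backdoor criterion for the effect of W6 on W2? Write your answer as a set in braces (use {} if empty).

Variables eligible for adjustment (non-descendants of W6, excluding W6 and W2): {W1, W5, W7, W8}.
Backdoor paths from W6 to W2:
  P1: W6 <- W8 -> W2
  P2: W6 <- W8 -> W10 <- W2
The empty set is not sufficient: P1 (W6 <- W8 -> W2) has no collider blocking it and no conditioned non-collider, so it is open.
Try {W8}:
  P1: blocked at fork node W8 ∈ conditioning set.
  P2: blocked at fork node W8 ∈ conditioning set.
{W8} contains no descendant of W6 and blocks every backdoor path.
No other singleton works — e.g. {W1} leaves P1 open — so {W8} is the unique smallest valid adjustment set.

{W8}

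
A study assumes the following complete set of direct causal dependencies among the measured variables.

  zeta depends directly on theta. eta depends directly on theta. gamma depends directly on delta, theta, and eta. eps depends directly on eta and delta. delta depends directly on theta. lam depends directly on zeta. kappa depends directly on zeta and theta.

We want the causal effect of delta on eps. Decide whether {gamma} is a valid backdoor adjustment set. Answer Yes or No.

No

Backdoor paths from delta to eps (paths whose first edge points into delta):
  P1: delta <- theta -> eta -> eps
  P2: delta <- theta -> gamma <- eta -> eps
Condition 1 (no descendant of delta in the set): FAILS — gamma is a descendant of delta.
Condition 2 (every backdoor path blocked by {gamma}):
  P1: open — no interior node is in the conditioning set.
  P2: open — collider(s) gamma are conditioned on (or have a conditioned descendant) and no non-collider on the path is in the set.
{gamma} does not satisfy the backdoor criterion.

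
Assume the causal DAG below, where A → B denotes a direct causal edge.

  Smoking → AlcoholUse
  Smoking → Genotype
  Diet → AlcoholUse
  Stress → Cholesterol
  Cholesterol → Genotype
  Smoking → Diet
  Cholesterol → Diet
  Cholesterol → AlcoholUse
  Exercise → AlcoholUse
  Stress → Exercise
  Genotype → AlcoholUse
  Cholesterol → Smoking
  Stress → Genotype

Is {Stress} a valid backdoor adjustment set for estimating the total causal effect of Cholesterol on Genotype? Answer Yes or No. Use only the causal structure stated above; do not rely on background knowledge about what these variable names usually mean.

Backdoor paths from Cholesterol to Genotype (paths whose first edge points into Cholesterol):
  P1: Cholesterol <- Stress -> Genotype
  P2: Cholesterol <- Stress -> Exercise -> AlcoholUse <- Smoking -> Genotype
  P3: Cholesterol <- Stress -> Exercise -> AlcoholUse <- Genotype
  P4: Cholesterol <- Stress -> Exercise -> AlcoholUse <- Diet <- Smoking -> Genotype
Condition 1 (no descendant of Cholesterol in the set): holds — descendants of Cholesterol are {AlcoholUse, Diet, Genotype, Smoking}; none are in {Stress}.
Condition 2 (every backdoor path blocked by {Stress}):
  P1: blocked at fork node Stress ∈ conditioning set.
  P2: blocked at fork node Stress ∈ conditioning set.
  P3: blocked at fork node Stress ∈ conditioning set.
  P4: blocked at fork node Stress ∈ conditioning set.
{Stress} satisfies the backdoor criterion.

Yes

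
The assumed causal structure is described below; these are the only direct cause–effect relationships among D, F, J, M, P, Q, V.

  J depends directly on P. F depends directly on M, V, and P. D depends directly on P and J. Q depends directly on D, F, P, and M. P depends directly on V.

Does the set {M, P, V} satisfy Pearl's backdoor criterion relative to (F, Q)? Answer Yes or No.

Backdoor paths from F to Q (paths whose first edge points into F):
  P1: F <- M -> Q
  P2: F <- V -> P -> J -> D -> Q
  P3: F <- V -> P -> D -> Q
  P4: F <- V -> P -> Q
  P5: F <- P -> J -> D -> Q
  P6: F <- P -> D -> Q
  P7: F <- P -> Q
Condition 1 (no descendant of F in the set): holds — descendants of F are {Q}; none are in {M, P, V}.
Condition 2 (every backdoor path blocked by {M, P, V}):
  P1: blocked at fork node M ∈ conditioning set.
  P2: blocked at fork node V ∈ conditioning set.
  P3: blocked at fork node V ∈ conditioning set.
  P4: blocked at fork node V ∈ conditioning set.
  P5: blocked at fork node P ∈ conditioning set.
  P6: blocked at fork node P ∈ conditioning set.
  P7: blocked at fork node P ∈ conditioning set.
{M, P, V} satisfies the backdoor criterion.

Yes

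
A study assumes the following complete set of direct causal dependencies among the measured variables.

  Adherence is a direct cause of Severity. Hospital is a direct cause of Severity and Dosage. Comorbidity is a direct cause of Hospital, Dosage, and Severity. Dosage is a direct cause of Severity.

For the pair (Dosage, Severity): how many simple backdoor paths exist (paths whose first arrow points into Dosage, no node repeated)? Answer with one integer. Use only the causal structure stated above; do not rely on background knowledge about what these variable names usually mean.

4

A backdoor path from Dosage to Severity is any simple undirected path whose first edge points into Dosage (i.e. leaves Dosage via a parent).
Parents of Dosage: {Comorbidity, Hospital}.
Enumerating:
  P1: Dosage <- Comorbidity -> Hospital -> Severity
  P2: Dosage <- Comorbidity -> Severity
  P3: Dosage <- Hospital <- Comorbidity -> Severity
  P4: Dosage <- Hospital -> Severity
That exhausts the simple backdoor paths. Count: 4.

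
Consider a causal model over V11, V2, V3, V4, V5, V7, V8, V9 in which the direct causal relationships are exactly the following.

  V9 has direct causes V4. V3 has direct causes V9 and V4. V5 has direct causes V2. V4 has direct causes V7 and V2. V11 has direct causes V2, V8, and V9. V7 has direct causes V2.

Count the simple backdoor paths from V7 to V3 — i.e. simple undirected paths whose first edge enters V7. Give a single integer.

A backdoor path from V7 to V3 is any simple undirected path whose first edge points into V7 (i.e. leaves V7 via a parent).
Parents of V7: {V2}.
Enumerating:
  P1: V7 <- V2 -> V4 -> V9 -> V3
  P2: V7 <- V2 -> V4 -> V3
  P3: V7 <- V2 -> V11 <- V9 <- V4 -> V3
  P4: V7 <- V2 -> V11 <- V9 -> V3
That exhausts the simple backdoor paths. Count: 4.

4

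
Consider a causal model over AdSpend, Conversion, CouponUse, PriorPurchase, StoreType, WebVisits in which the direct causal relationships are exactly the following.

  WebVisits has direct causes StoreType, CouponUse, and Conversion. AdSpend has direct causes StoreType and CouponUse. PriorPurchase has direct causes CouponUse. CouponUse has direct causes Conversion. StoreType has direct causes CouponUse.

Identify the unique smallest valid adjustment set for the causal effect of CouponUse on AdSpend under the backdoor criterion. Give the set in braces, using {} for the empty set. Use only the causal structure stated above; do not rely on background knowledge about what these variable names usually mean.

{}

Variables eligible for adjustment (non-descendants of CouponUse, excluding CouponUse and AdSpend): {Conversion}.
Backdoor paths from CouponUse to AdSpend:
  P1: CouponUse <- Conversion -> WebVisits <- StoreType -> AdSpend
Each backdoor path contains an unconditioned collider, so every path is already blocked with the empty conditioning set:
  P1: blocked at collider WebVisits (neither it nor any descendant is in the conditioning set).
The empty set is therefore the unique smallest valid set.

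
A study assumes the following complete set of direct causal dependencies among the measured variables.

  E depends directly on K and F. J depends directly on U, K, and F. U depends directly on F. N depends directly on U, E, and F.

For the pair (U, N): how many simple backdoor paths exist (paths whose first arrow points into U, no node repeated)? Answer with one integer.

A backdoor path from U to N is any simple undirected path whose first edge points into U (i.e. leaves U via a parent).
Parents of U: {F}.
Enumerating:
  P1: U <- F -> E -> N
  P2: U <- F -> J <- K -> E -> N
  P3: U <- F -> N
That exhausts the simple backdoor paths. Count: 3.

3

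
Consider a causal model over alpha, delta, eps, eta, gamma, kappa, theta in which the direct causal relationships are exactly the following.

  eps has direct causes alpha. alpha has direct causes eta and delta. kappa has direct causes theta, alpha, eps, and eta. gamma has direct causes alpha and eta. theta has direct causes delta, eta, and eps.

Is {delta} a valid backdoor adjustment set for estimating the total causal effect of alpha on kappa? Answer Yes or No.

Backdoor paths from alpha to kappa (paths whose first edge points into alpha):
  P1: alpha <- delta -> theta <- eta -> kappa
  P2: alpha <- delta -> theta <- eps -> kappa
  P3: alpha <- delta -> theta -> kappa
  P4: alpha <- eta -> theta <- eps -> kappa
  P5: alpha <- eta -> theta -> kappa
  P6: alpha <- eta -> kappa
Condition 1 (no descendant of alpha in the set): holds — descendants of alpha are {eps, gamma, kappa, theta}; none are in {delta}.
Condition 2 (every backdoor path blocked by {delta}):
  P1: blocked at fork node delta ∈ conditioning set.
  P2: blocked at fork node delta ∈ conditioning set.
  P3: blocked at fork node delta ∈ conditioning set.
  P4: blocked at collider theta (neither it nor any descendant is in the conditioning set).
  P5: open — no interior node is in the conditioning set.
  P6: open — no interior node is in the conditioning set.
{delta} does not satisfy the backdoor criterion.

No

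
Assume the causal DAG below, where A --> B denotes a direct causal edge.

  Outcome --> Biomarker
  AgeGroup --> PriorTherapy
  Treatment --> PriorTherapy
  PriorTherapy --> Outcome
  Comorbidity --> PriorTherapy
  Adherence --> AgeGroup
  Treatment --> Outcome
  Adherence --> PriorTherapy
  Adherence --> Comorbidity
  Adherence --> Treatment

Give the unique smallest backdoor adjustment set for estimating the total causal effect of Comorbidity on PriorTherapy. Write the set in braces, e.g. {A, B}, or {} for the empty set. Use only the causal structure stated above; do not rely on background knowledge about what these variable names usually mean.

Variables eligible for adjustment (non-descendants of Comorbidity, excluding Comorbidity and PriorTherapy): {Adherence, AgeGroup, Treatment}.
Backdoor paths from Comorbidity to PriorTherapy:
  P1: Comorbidity <- Adherence -> Treatment -> PriorTherapy
  P2: Comorbidity <- Adherence -> Treatment -> Outcome <- PriorTherapy
  P3: Comorbidity <- Adherence -> AgeGroup -> PriorTherapy
  P4: Comorbidity <- Adherence -> PriorTherapy
The empty set is not sufficient: P1 (Comorbidity <- Adherence -> Treatment -> PriorTherapy) has no collider blocking it and no conditioned non-collider, so it is open.
Try {Adherence}:
  P1: blocked at fork node Adherence ∈ conditioning set.
  P2: blocked at fork node Adherence ∈ conditioning set.
  P3: blocked at fork node Adherence ∈ conditioning set.
  P4: blocked at fork node Adherence ∈ conditioning set.
{Adherence} contains no descendant of Comorbidity and blocks every backdoor path.
No other singleton works — e.g. {Treatment} leaves P3 open — so {Adherence} is the unique smallest valid adjustment set.

{Adherence}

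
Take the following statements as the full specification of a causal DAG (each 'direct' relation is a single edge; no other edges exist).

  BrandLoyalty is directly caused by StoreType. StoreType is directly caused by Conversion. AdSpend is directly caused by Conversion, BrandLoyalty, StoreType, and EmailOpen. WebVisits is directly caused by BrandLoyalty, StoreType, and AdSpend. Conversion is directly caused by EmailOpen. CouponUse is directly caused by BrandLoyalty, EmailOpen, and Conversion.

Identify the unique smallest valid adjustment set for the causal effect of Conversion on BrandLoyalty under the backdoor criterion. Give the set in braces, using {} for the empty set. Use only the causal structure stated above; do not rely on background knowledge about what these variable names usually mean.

Variables eligible for adjustment (non-descendants of Conversion, excluding Conversion and BrandLoyalty): {EmailOpen}.
Backdoor paths from Conversion to BrandLoyalty:
  P1: Conversion <- EmailOpen -> AdSpend <- StoreType -> BrandLoyalty
  P2: Conversion <- EmailOpen -> AdSpend <- StoreType -> WebVisits <- BrandLoyalty
  P3: Conversion <- EmailOpen -> AdSpend <- BrandLoyalty
  P4: Conversion <- EmailOpen -> AdSpend -> WebVisits <- StoreType -> BrandLoyalty
  P5: Conversion <- EmailOpen -> AdSpend -> WebVisits <- BrandLoyalty
  P6: Conversion <- EmailOpen -> CouponUse <- BrandLoyalty
Each backdoor path contains an unconditioned collider, so every path is already blocked with the empty conditioning set:
  P1: blocked at collider AdSpend (neither it nor any descendant is in the conditioning set).
  P2: blocked at collider AdSpend (neither it nor any descendant is in the conditioning set).
  P3: blocked at collider AdSpend (neither it nor any descendant is in the conditioning set).
  P4: blocked at collider WebVisits (neither it nor any descendant is in the conditioning set).
  P5: blocked at collider WebVisits (neither it nor any descendant is in the conditioning set).
  P6: blocked at collider CouponUse (neither it nor any descendant is in the conditioning set).
The empty set is therefore the unique smallest valid set.

{}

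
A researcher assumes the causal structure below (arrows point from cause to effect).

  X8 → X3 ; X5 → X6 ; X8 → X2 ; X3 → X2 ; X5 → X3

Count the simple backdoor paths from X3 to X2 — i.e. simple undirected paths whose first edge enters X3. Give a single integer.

A backdoor path from X3 to X2 is any simple undirected path whose first edge points into X3 (i.e. leaves X3 via a parent).
Parents of X3: {X5, X8}.
Enumerating:
  P1: X3 <- X8 -> X2
That exhausts the simple backdoor paths. Count: 1.

1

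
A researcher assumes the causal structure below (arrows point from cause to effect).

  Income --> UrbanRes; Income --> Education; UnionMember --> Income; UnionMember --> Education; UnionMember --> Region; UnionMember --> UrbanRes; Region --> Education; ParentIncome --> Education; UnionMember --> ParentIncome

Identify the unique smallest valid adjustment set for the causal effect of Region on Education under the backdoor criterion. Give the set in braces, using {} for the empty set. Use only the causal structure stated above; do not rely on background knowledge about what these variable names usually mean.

Variables eligible for adjustment (non-descendants of Region, excluding Region and Education): {Income, ParentIncome, UnionMember, UrbanRes}.
Backdoor paths from Region to Education:
  P1: Region <- UnionMember -> ParentIncome -> Education
  P2: Region <- UnionMember -> Income -> Education
  P3: Region <- UnionMember -> UrbanRes <- Income -> Education
  P4: Region <- UnionMember -> Education
The empty set is not sufficient: P1 (Region <- UnionMember -> ParentIncome -> Education) has no collider blocking it and no conditioned non-collider, so it is open.
Try {UnionMember}:
  P1: blocked at fork node UnionMember ∈ conditioning set.
  P2: blocked at fork node UnionMember ∈ conditioning set.
  P3: blocked at fork node UnionMember ∈ conditioning set.
  P4: blocked at fork node UnionMember ∈ conditioning set.
{UnionMember} contains no descendant of Region and blocks every backdoor path.
No other singleton works — e.g. {ParentIncome} leaves P2 open — so {UnionMember} is the unique smallest valid adjustment set.

{UnionMember}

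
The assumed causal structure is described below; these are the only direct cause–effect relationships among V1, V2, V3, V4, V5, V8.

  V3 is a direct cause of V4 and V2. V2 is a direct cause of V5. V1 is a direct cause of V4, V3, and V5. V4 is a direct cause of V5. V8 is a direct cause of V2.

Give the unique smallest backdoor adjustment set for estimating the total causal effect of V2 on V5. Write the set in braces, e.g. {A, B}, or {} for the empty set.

Variables eligible for adjustment (non-descendants of V2, excluding V2 and V5): {V1, V3, V4, V8}.
Backdoor paths from V2 to V5:
  P1: V2 <- V3 <- V1 -> V4 -> V5
  P2: V2 <- V3 <- V1 -> V5
  P3: V2 <- V3 -> V4 <- V1 -> V5
  P4: V2 <- V3 -> V4 -> V5
The empty set is not sufficient: P1 (V2 <- V3 <- V1 -> V4 -> V5) has no collider blocking it and no conditioned non-collider, so it is open.
Try {V3}:
  P1: blocked at chain node V3 ∈ conditioning set.
  P2: blocked at chain node V3 ∈ conditioning set.
  P3: blocked at fork node V3 ∈ conditioning set.
  P4: blocked at fork node V3 ∈ conditioning set.
{V3} contains no descendant of V2 and blocks every backdoor path.
No other singleton works — e.g. {V8} leaves P1 open — so {V3} is the unique smallest valid adjustment set.

{V3}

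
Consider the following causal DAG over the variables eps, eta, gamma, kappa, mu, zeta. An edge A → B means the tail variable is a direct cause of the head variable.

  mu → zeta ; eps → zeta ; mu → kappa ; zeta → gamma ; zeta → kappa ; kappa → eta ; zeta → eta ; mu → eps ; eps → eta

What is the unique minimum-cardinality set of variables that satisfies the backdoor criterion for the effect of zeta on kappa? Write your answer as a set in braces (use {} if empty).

Variables eligible for adjustment (non-descendants of zeta, excluding zeta and kappa): {eps, mu}.
Backdoor paths from zeta to kappa:
  P1: zeta <- mu -> eps -> eta <- kappa
  P2: zeta <- mu -> kappa
  P3: zeta <- eps <- mu -> kappa
  P4: zeta <- eps -> eta <- kappa
The empty set is not sufficient: P2 (zeta <- mu -> kappa) has no collider blocking it and no conditioned non-collider, so it is open.
Try {mu}:
  P1: blocked at fork node mu ∈ conditioning set.
  P2: blocked at fork node mu ∈ conditioning set.
  P3: blocked at fork node mu ∈ conditioning set.
  P4: blocked at collider eta (neither it nor any descendant is in the conditioning set).
{mu} contains no descendant of zeta and blocks every backdoor path.
No other singleton works — e.g. {eps} leaves P2 open — so {mu} is the unique smallest valid adjustment set.

{mu}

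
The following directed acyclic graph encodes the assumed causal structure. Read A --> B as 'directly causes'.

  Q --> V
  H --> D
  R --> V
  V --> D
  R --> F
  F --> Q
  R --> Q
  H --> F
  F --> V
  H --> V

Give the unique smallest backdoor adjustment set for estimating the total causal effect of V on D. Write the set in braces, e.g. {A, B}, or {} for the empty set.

Variables eligible for adjustment (non-descendants of V, excluding V and D): {F, H, Q, R}.
Backdoor paths from V to D:
  P1: V <- R -> F <- H -> D
  P2: V <- R -> Q <- F <- H -> D
  P3: V <- H -> D
  P4: V <- F <- H -> D
  P5: V <- Q <- R -> F <- H -> D
  P6: V <- Q <- F <- H -> D
The empty set is not sufficient: P3 (V <- H -> D) has no collider blocking it and no conditioned non-collider, so it is open.
Try {H}:
  P1: blocked at collider F (neither it nor any descendant is in the conditioning set).
  P2: blocked at collider Q (neither it nor any descendant is in the conditioning set).
  P3: blocked at fork node H ∈ conditioning set.
  P4: blocked at fork node H ∈ conditioning set.
  P5: blocked at collider F (neither it nor any descendant is in the conditioning set).
  P6: blocked at fork node H ∈ conditioning set.
{H} contains no descendant of V and blocks every backdoor path.
No other singleton works — e.g. {R} leaves P3 open — so {H} is the unique smallest valid adjustment set.

{H}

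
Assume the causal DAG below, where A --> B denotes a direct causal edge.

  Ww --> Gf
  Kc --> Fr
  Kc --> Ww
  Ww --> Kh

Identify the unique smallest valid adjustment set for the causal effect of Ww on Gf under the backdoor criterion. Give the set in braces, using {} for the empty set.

{}

Variables eligible for adjustment (non-descendants of Ww, excluding Ww and Gf): {Fr, Kc}.
Backdoor paths from Ww to Gf:
  (none)
With no backdoor paths the empty set already satisfies the criterion, and it is trivially minimal.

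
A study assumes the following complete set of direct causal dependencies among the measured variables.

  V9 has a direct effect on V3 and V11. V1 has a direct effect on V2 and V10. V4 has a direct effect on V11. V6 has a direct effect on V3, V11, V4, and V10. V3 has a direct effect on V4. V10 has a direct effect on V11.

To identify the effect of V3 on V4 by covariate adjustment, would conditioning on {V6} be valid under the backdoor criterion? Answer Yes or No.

Yes

Backdoor paths from V3 to V4 (paths whose first edge points into V3):
  P1: V3 <- V9 -> V11 <- V6 -> V4
  P2: V3 <- V9 -> V11 <- V10 <- V6 -> V4
  P3: V3 <- V9 -> V11 <- V4
  P4: V3 <- V6 -> V10 -> V11 <- V4
  P5: V3 <- V6 -> V4
  P6: V3 <- V6 -> V11 <- V4
Condition 1 (no descendant of V3 in the set): holds — descendants of V3 are {V11, V4}; none are in {V6}.
Condition 2 (every backdoor path blocked by {V6}):
  P1: blocked at collider V11 (neither it nor any descendant is in the conditioning set).
  P2: blocked at collider V11 (neither it nor any descendant is in the conditioning set).
  P3: blocked at collider V11 (neither it nor any descendant is in the conditioning set).
  P4: blocked at fork node V6 ∈ conditioning set.
  P5: blocked at fork node V6 ∈ conditioning set.
  P6: blocked at fork node V6 ∈ conditioning set.
{V6} satisfies the backdoor criterion.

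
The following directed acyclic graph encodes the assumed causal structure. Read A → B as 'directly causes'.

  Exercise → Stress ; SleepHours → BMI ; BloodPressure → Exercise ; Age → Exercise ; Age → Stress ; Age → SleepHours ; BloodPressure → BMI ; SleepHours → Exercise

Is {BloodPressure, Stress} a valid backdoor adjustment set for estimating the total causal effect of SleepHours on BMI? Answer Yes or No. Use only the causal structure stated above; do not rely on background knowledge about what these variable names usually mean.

No

Backdoor paths from SleepHours to BMI (paths whose first edge points into SleepHours):
  P1: SleepHours <- Age -> Exercise <- BloodPressure -> BMI
  P2: SleepHours <- Age -> Stress <- Exercise <- BloodPressure -> BMI
Condition 1 (no descendant of SleepHours in the set): FAILS — Stress is a descendant of SleepHours.
Condition 2 (every backdoor path blocked by {BloodPressure, Stress}):
  P1: blocked at fork node BloodPressure ∈ conditioning set.
  P2: blocked at fork node BloodPressure ∈ conditioning set.
{BloodPressure, Stress} does not satisfy the backdoor criterion.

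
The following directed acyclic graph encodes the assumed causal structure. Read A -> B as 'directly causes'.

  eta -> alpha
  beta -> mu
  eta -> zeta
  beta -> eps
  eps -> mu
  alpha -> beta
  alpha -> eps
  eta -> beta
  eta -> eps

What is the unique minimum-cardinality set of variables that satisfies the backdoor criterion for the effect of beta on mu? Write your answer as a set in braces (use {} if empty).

{alpha, eta}

Variables eligible for adjustment (non-descendants of beta, excluding beta and mu): {alpha, eta, zeta}.
Backdoor paths from beta to mu:
  P1: beta <- eta -> alpha -> eps -> mu
  P2: beta <- eta -> eps -> mu
  P3: beta <- alpha <- eta -> eps -> mu
  P4: beta <- alpha -> eps -> mu
The empty set is not sufficient: P1 (beta <- eta -> alpha -> eps -> mu) has no collider blocking it and no conditioned non-collider, so it is open.
Try {alpha, eta}:
  P1: blocked at fork node eta ∈ conditioning set.
  P2: blocked at fork node eta ∈ conditioning set.
  P3: blocked at chain node alpha ∈ conditioning set.
  P4: blocked at fork node alpha ∈ conditioning set.
{alpha, eta} contains no descendant of beta and blocks every backdoor path.
Every element of {alpha, eta} is needed (dropping alpha leaves P4 open; dropping eta leaves P2 open), so no proper subset is valid.
Among all size-2 subsets of the eligible variables, only {alpha, eta} blocks every backdoor path, so it is the unique smallest valid adjustment set.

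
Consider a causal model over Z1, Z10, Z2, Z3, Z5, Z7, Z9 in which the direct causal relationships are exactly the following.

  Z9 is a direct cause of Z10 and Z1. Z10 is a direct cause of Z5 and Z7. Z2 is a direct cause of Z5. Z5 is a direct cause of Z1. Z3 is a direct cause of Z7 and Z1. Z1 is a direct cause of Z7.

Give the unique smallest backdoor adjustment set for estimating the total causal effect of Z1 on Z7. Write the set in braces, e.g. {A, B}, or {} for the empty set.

{Z10, Z3}

Variables eligible for adjustment (non-descendants of Z1, excluding Z1 and Z7): {Z10, Z2, Z3, Z5, Z9}.
Backdoor paths from Z1 to Z7:
  P1: Z1 <- Z9 -> Z10 -> Z7
  P2: Z1 <- Z5 <- Z10 -> Z7
  P3: Z1 <- Z3 -> Z7
The empty set is not sufficient: P1 (Z1 <- Z9 -> Z10 -> Z7) has no collider blocking it and no conditioned non-collider, so it is open.
Try {Z10, Z3}:
  P1: blocked at chain node Z10 ∈ conditioning set.
  P2: blocked at fork node Z10 ∈ conditioning set.
  P3: blocked at fork node Z3 ∈ conditioning set.
{Z10, Z3} contains no descendant of Z1 and blocks every backdoor path.
Every element of {Z10, Z3} is needed (dropping Z10 leaves P1 open; dropping Z3 leaves P3 open), so no proper subset is valid.
Among all size-2 subsets of the eligible variables, only {Z10, Z3} blocks every backdoor path, so it is the unique smallest valid adjustment set.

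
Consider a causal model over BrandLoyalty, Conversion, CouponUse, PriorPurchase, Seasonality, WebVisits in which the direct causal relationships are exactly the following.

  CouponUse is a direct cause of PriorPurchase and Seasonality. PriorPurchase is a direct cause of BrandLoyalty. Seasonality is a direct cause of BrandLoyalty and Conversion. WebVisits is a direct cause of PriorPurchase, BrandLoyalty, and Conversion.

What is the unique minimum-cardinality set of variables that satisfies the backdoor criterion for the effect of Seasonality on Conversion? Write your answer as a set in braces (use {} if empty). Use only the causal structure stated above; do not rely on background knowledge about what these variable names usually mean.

{}

Variables eligible for adjustment (non-descendants of Seasonality, excluding Seasonality and Conversion): {CouponUse, PriorPurchase, WebVisits}.
Backdoor paths from Seasonality to Conversion:
  P1: Seasonality <- CouponUse -> PriorPurchase <- WebVisits -> Conversion
  P2: Seasonality <- CouponUse -> PriorPurchase -> BrandLoyalty <- WebVisits -> Conversion
Each backdoor path contains an unconditioned collider, so every path is already blocked with the empty conditioning set:
  P1: blocked at collider PriorPurchase (neither it nor any descendant is in the conditioning set).
  P2: blocked at collider BrandLoyalty (neither it nor any descendant is in the conditioning set).
The empty set is therefore the unique smallest valid set.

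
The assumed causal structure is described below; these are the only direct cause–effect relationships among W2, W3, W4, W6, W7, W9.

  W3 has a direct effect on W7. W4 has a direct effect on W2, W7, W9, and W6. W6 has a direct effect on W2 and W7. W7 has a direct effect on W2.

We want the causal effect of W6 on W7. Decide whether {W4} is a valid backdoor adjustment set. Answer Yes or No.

Backdoor paths from W6 to W7 (paths whose first edge points into W6):
  P1: W6 <- W4 -> W7
  P2: W6 <- W4 -> W2 <- W7
Condition 1 (no descendant of W6 in the set): holds — descendants of W6 are {W2, W7}; none are in {W4}.
Condition 2 (every backdoor path blocked by {W4}):
  P1: blocked at fork node W4 ∈ conditioning set.
  P2: blocked at fork node W4 ∈ conditioning set.
{W4} satisfies the backdoor criterion.

Yes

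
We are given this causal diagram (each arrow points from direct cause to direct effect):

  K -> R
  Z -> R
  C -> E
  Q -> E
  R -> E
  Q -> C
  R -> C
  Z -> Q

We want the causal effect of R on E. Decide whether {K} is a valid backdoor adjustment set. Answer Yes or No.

No

Backdoor paths from R to E (paths whose first edge points into R):
  P1: R <- Z -> Q -> C -> E
  P2: R <- Z -> Q -> E
Condition 1 (no descendant of R in the set): holds — descendants of R are {C, E}; none are in {K}.
Condition 2 (every backdoor path blocked by {K}):
  P1: open — no interior node is in the conditioning set.
  P2: open — no interior node is in the conditioning set.
{K} does not satisfy the backdoor criterion.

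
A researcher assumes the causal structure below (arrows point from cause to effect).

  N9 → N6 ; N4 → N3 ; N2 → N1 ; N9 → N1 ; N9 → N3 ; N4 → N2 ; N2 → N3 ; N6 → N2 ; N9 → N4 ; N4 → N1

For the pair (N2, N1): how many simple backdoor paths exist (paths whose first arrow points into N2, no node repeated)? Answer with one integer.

A backdoor path from N2 to N1 is any simple undirected path whose first edge points into N2 (i.e. leaves N2 via a parent).
Parents of N2: {N4, N6}.
Enumerating:
  P1: N2 <- N4 <- N9 -> N1
  P2: N2 <- N4 -> N3 <- N9 -> N1
  P3: N2 <- N4 -> N1
  P4: N2 <- N6 <- N9 -> N4 -> N1
  P5: N2 <- N6 <- N9 -> N3 <- N4 -> N1
  P6: N2 <- N6 <- N9 -> N1
That exhausts the simple backdoor paths. Count: 6.

6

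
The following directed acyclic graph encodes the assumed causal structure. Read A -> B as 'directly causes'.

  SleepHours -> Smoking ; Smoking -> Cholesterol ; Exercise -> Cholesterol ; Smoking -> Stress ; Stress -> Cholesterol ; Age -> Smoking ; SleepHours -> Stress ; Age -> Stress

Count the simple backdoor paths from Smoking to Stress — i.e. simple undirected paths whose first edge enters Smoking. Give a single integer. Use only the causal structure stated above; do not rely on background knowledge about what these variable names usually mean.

A backdoor path from Smoking to Stress is any simple undirected path whose first edge points into Smoking (i.e. leaves Smoking via a parent).
Parents of Smoking: {Age, SleepHours}.
Enumerating:
  P1: Smoking <- SleepHours -> Stress
  P2: Smoking <- Age -> Stress
That exhausts the simple backdoor paths. Count: 2.

2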